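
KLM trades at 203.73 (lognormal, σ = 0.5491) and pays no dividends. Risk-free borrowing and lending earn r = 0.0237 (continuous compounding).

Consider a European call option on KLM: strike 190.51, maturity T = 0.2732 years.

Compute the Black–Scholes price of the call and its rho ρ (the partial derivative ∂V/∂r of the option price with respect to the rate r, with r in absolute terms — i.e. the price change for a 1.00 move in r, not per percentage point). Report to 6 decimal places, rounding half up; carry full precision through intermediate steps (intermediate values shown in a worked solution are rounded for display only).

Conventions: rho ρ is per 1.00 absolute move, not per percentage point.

price = 30.374602
ρ = 28.178195

σ√T = 0.5491·√0.2732 = 0.287007
d₁ = (ln(S/K) + (r+σ²/2)T) / (σ√T) = (ln(203.73/190.51) + (0.0237+0.5491²/2)·0.2732) / 0.287007 = (0.067091 + 0.047661) / 0.287007 = 0.399824
d₂ = d₁ − σ√T = 0.399824 − 0.287007 = 0.112818
e^{−rT} = 0.993546
N(d₁) = 0.655357,  N(d₂) = 0.544912
Call price V = S·N(d₁) − K·e^{−rT}·N(d₂) = 133.515870 − 103.141268 = 30.374602
ρ = K·T·e^{−rT}·N(d₂) = 28.178195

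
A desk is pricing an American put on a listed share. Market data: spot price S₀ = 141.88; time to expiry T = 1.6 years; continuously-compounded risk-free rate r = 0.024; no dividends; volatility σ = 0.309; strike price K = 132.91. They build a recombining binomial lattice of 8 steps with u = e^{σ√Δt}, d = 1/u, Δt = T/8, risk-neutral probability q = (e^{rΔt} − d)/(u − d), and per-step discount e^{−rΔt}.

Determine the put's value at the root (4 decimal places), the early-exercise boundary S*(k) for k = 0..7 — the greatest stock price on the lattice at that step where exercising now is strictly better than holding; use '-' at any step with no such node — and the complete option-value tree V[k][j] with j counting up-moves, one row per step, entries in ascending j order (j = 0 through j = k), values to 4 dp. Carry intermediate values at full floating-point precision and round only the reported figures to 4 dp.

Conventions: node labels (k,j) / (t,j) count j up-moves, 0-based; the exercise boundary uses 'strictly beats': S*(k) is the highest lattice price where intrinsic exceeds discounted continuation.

Δt=0.20000, u=1.14819, d=0.87093, q=0.48286, disc=e^(-rΔt)=0.99521
k=8 terminal: V=max(K-S,0) → 85.9419 70.9897 51.2777 25.2903 0.0000 0.0000 0.0000 0.0000 0.0000
k=7: j=0 S=53.9285 intr=78.9815 cont=78.3451 V=78.9815[EX]; j=1 S=71.0964 intr=61.8136 cont=61.1772 V=61.8136[EX]; j=2 S=93.7297 intr=39.1803 cont=38.5439 V=39.1803[EX]; j=3 S=123.5681 intr=9.3419 cont=13.0160 V=13.0160[hold]; j=4 S=162.9056 intr=0.0000 cont=0.0000 V=0.0000[hold]; j=5 S=214.7659 intr=0.0000 cont=0.0000 V=0.0000[hold]; j=6 S=283.1358 intr=0.0000 cont=0.0000 V=0.0000[hold]; j=7 S=373.2710 intr=0.0000 cont=0.0000 V=0.0000[hold]  S*(7)=93.7297
k=6: j=0 S=61.9203 intr=70.9897 cont=70.3533 V=70.9897[EX]; j=1 S=81.6323 intr=51.2777 cont=50.6412 V=51.2777[EX]; j=2 S=107.6197 intr=25.2903 cont=26.4195 V=26.4195[hold]; j=3 S=141.8800 intr=0.0000 cont=6.6988 V=6.6988[hold]; j=4 S=187.0469 intr=0.0000 cont=0.0000 V=0.0000[hold]; j=5 S=246.5926 intr=0.0000 cont=0.0000 V=0.0000[hold]; j=6 S=325.0944 intr=0.0000 cont=0.0000 V=0.0000[hold]  S*(6)=81.6323
k=5: j=0 S=71.0964 intr=61.8136 cont=61.1772 V=61.8136[EX]; j=1 S=93.7297 intr=39.1803 cont=39.0865 V=39.1803[EX]; j=2 S=123.5681 intr=9.3419 cont=16.8162 V=16.8162[hold]; j=3 S=162.9056 intr=0.0000 cont=3.4476 V=3.4476[hold]; j=4 S=214.7659 intr=0.0000 cont=0.0000 V=0.0000[hold]; j=5 S=283.1358 intr=0.0000 cont=0.0000 V=0.0000[hold]  S*(5)=93.7297
k=4: j=0 S=81.6323 intr=51.2777 cont=50.6412 V=51.2777[EX]; j=1 S=107.6197 intr=25.2903 cont=28.2457 V=28.2457[hold]; j=2 S=141.8800 intr=0.0000 cont=10.3114 V=10.3114[hold]; j=3 S=187.0469 intr=0.0000 cont=1.7744 V=1.7744[hold]; j=4 S=246.5926 intr=0.0000 cont=0.0000 V=0.0000[hold]  S*(4)=81.6323
k=3: j=0 S=93.7297 intr=39.1803 cont=39.9641 V=39.9641[hold]; j=1 S=123.5681 intr=9.3419 cont=19.4921 V=19.4921[hold]; j=2 S=162.9056 intr=0.0000 cont=6.1596 V=6.1596[hold]; j=3 S=214.7659 intr=0.0000 cont=0.9132 V=0.9132[hold]  S*(3)=-
k=2: j=0 S=107.6197 intr=25.2903 cont=29.9349 V=29.9349[hold]; j=1 S=141.8800 intr=0.0000 cont=12.9918 V=12.9918[hold]; j=2 S=187.0469 intr=0.0000 cont=3.6089 V=3.6089[hold]  S*(2)=-
k=1: j=0 S=123.5681 intr=9.3419 cont=21.6496 V=21.6496[hold]; j=1 S=162.9056 intr=0.0000 cont=8.4207 V=8.4207[hold]  S*(1)=-
k=0: j=0 S=141.8800 intr=0.0000 cont=15.1888 V=15.1888[hold]  S*(0)=-

price = 15.1888
boundary = - - - - 81.6323 93.7297 81.6323 93.7297
tree:
15.1888
21.6496 8.4207
29.9349 12.9918 3.6089
39.9641 19.4921 6.1596 0.9132
51.2777 28.2457 10.3114 1.7744 0.0000
61.8136 39.1803 16.8162 3.4476 0.0000 0.0000
70.9897 51.2777 26.4195 6.6988 0.0000 0.0000 0.0000
78.9815 61.8136 39.1803 13.0160 0.0000 0.0000 0.0000 0.0000
85.9419 70.9897 51.2777 25.2903 0.0000 0.0000 0.0000 0.0000 0.0000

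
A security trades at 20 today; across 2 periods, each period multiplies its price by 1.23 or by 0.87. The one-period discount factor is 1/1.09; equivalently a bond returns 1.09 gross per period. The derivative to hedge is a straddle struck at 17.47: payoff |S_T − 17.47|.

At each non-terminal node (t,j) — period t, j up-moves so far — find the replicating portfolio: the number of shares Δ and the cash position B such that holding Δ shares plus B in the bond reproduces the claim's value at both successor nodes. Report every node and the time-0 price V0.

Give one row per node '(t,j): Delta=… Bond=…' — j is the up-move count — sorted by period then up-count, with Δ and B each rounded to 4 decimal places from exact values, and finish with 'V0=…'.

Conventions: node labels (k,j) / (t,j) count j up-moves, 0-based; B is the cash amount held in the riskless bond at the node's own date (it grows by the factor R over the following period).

(0,0): Delta=0.7689 Bond=-9.4882
(1,0): Delta=0.2554 Bond=-1.4080
(1,1): Delta=1.0000 Bond=-16.0275
V0=5.8895

Since d<R<u, set p* = (R−d)/(u−d) = 0.6111; price each node as the discounted p*-expectation of its children.
Terminal payoffs: V(2,0)=2.3320, V(2,1)=3.9320, V(2,2)=12.7880
Node (1,0) S=17.4000: V=(p*·3.9320+(1−p*)·2.3320)/1.09=3.0365; Δ=(3.9320−2.3320)/(21.4020−15.1380)=0.2554; B=V−Δ·S=-1.4080
Node (1,1) S=24.6000: V=(p*·12.7880+(1−p*)·3.9320)/1.09=8.5725; Δ=(12.7880−3.9320)/(30.2580−21.4020)=1.0000; B=V−Δ·S=-16.0275
Node (0,0) S=20.0000: V=(p*·8.5725+(1−p*)·3.0365)/1.09=5.8895; Δ=(8.5725−3.0365)/(24.6000−17.4000)=0.7689; B=V−Δ·S=-9.4882
As a check, the time-0 holding Δ(0,0)·S0 + B(0,0) comes to 5.8895 — exactly V0.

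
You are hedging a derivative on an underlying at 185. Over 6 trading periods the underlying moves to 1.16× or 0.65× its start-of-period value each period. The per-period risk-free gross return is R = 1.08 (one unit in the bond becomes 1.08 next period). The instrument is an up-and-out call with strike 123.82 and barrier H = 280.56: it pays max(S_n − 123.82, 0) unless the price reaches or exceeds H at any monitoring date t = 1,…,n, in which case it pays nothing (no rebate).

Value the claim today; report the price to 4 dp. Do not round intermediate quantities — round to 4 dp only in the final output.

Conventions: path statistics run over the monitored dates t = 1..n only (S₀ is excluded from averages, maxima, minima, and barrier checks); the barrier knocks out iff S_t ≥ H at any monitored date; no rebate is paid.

price = 17.9324

With p* = (R−d)/(u−d) = 0.8431, sum probability × payoff across the paths and divide by R^6.
Enumerate all 2^6 = 64 price paths (U = up ×1.16, D = down ×0.65); each path with k up-moves has probability p*^k·(1−p*)^(6−k).
DDDDDD: M=120.2500, payoff=0.0000, prob=0.000015
UDDDDD: M=214.6000, payoff=0.0000, prob=0.000080
DUDDDD: M=139.4900, payoff=0.0000, prob=0.000080
UUDDDD: M=248.9360, payoff=0.0000, prob=0.000430
DDUDDD: M=120.2500, payoff=0.0000, prob=0.000080
UDUDDD: M=214.6000, payoff=0.0000, prob=0.000430
DUUDDD: M=161.8084, payoff=0.0000, prob=0.000430
UUUDDD: M=288.7658, payoff=0.0000, prob=0.002313
DDDUDD: M=120.2500, payoff=0.0000, prob=0.000080
UDDUDD: M=214.6000, payoff=0.0000, prob=0.000430
DUDUDD: M=139.4900, payoff=0.0000, prob=0.000430
UUDUDD: M=248.9360, payoff=0.0000, prob=0.002313
DDUUDD: M=120.2500, payoff=0.0000, prob=0.000430
UDUUDD: M=214.6000, payoff=0.0000, prob=0.002313
DUUUDD: M=187.6977, payoff=0.0000, prob=0.002313
UUUUDD: M=334.9683, payoff=0.0000, prob=0.012435
DDDDUD: M=120.2500, payoff=0.0000, prob=0.000080
UDDDUD: M=214.6000, payoff=0.0000, prob=0.000430
DUDDUD: M=139.4900, payoff=0.0000, prob=0.000430
UUDDUD: M=248.9360, payoff=0.0000, prob=0.002313
DDUDUD: M=120.2500, payoff=0.0000, prob=0.000430
UDUDUD: M=214.6000, payoff=0.0000, prob=0.002313
DUUDUD: M=161.8084, payoff=0.0000, prob=0.002313
UUUDUD: M=288.7658, payoff=0.0000, prob=0.012435
DDDUUD: M=120.2500, payoff=0.0000, prob=0.000430
UDDUUD: M=214.6000, payoff=0.0000, prob=0.002313
DUDUUD: M=139.4900, payoff=0.0000, prob=0.002313
UUDUUD: M=248.9360, payoff=17.7041, prob=0.012435
DDUUUD: M=122.0035, payoff=0.0000, prob=0.002313
UDUUUD: M=217.7294, payoff=17.7041, prob=0.012435
DUUUUD: M=217.7294, payoff=17.7041, prob=0.012435
UUUUUD: M=388.5632, payoff=0.0000, prob=0.066836
DDDDDU: M=120.2500, payoff=0.0000, prob=0.000080
UDDDDU: M=214.6000, payoff=0.0000, prob=0.000430
DUDDDU: M=139.4900, payoff=0.0000, prob=0.000430
UUDDDU: M=248.9360, payoff=0.0000, prob=0.002313
DDUDDU: M=120.2500, payoff=0.0000, prob=0.000430
UDUDDU: M=214.6000, payoff=0.0000, prob=0.002313
DUUDDU: M=161.8084, payoff=0.0000, prob=0.002313
UUUDDU: M=288.7658, payoff=0.0000, prob=0.012435
DDDUDU: M=120.2500, payoff=0.0000, prob=0.000430
UDDUDU: M=214.6000, payoff=0.0000, prob=0.002313
DUDUDU: M=139.4900, payoff=0.0000, prob=0.002313
UUDUDU: M=248.9360, payoff=17.7041, prob=0.012435
DDUUDU: M=120.2500, payoff=0.0000, prob=0.002313
UDUUDU: M=214.6000, payoff=17.7041, prob=0.012435
DUUUDU: M=187.6977, payoff=17.7041, prob=0.012435
UUUUDU: M=334.9683, payoff=0.0000, prob=0.066836
DDDDUU: M=120.2500, payoff=0.0000, prob=0.000430
UDDDUU: M=214.6000, payoff=0.0000, prob=0.002313
DUDDUU: M=139.4900, payoff=0.0000, prob=0.002313
UUDDUU: M=248.9360, payoff=17.7041, prob=0.012435
DDUDUU: M=120.2500, payoff=0.0000, prob=0.002313
UDUDUU: M=214.6000, payoff=17.7041, prob=0.012435
DUUDUU: M=161.8084, payoff=17.7041, prob=0.012435
UUUDUU: M=288.7658, payoff=0.0000, prob=0.066836
DDDUUU: M=120.2500, payoff=0.0000, prob=0.002313
UDDUUU: M=214.6000, payoff=17.7041, prob=0.012435
DUDUUU: M=141.5241, payoff=17.7041, prob=0.012435
UUDUUU: M=252.5661, payoff=128.7461, prob=0.066836
DDUUUU: M=141.5241, payoff=17.7041, prob=0.012435
UDUUUU: M=252.5661, payoff=128.7461, prob=0.066836
DUUUUU: M=252.5661, payoff=128.7461, prob=0.066836
UUUUUU: M=450.7333, payoff=0.0000, prob=0.359244
Price = Σ prob·payoff / R^6 = 28.456391 / 1.586874 = 17.9324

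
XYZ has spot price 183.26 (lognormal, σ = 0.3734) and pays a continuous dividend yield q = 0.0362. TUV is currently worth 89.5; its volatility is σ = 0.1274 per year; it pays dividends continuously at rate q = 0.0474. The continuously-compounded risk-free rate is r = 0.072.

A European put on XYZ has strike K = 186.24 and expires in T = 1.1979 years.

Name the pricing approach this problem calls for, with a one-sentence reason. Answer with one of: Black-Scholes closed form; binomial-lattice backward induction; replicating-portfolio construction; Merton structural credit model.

framework: Black-Scholes closed form

Key observation: a European-exercise option on XYZ struck at 186.24 — a GBM underlying with constant parameters — admits an analytic price: the data contain no early exercise, no discrete tree, no debt structure.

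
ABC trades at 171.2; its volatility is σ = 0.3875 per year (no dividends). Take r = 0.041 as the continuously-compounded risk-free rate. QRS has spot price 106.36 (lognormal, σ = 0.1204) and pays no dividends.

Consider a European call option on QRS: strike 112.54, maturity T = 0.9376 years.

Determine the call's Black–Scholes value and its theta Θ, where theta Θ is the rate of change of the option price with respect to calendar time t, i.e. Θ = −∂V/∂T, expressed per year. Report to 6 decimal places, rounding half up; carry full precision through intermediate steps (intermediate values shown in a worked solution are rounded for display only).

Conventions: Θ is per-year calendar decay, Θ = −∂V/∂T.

σ√T = 0.1204·√0.9376 = 0.116583
d₁ = (ln(S/K) + (r+σ²/2)T) / (σ√T) = (ln(106.36/112.54) + (0.041+0.1204²/2)·0.9376) / 0.116583 = (-0.056479 + 0.045237) / 0.116583 = -0.096427
d₂ = d₁ − σ√T = -0.096427 − 0.116583 = -0.213010
e^{−rT} = 0.962288
N(d₁) = 0.461591,  N(d₂) = 0.415660
Call price V = S·N(d₁) − K·e^{−rT}·N(d₂) = 49.094790 − 45.014221 = 4.080570
φ(d₁) = (1/√(2π))·e^{−d₁²/2} = 0.397092
Θ = −S·φ(d₁)·σ/(2√T) − r·K·e^{−rT}·N(d₂) = −2.625772 − 1.845583 = -4.471355

price = 4.080570
Θ = -4.471355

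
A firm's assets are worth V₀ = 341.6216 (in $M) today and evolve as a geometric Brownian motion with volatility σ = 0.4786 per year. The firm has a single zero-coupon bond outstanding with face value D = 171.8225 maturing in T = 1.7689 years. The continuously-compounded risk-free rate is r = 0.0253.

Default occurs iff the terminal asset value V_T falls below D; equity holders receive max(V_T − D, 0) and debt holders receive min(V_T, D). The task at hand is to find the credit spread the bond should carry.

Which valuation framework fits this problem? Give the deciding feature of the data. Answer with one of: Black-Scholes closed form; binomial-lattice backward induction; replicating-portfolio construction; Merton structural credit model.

framework: Merton structural credit model

Key observation: the data describe a firm's assets (V₀ = 341.6216, GBM) and a single zero-coupon debt of face 171.8225, so credit quantities follow from equity-as-call in the structural model.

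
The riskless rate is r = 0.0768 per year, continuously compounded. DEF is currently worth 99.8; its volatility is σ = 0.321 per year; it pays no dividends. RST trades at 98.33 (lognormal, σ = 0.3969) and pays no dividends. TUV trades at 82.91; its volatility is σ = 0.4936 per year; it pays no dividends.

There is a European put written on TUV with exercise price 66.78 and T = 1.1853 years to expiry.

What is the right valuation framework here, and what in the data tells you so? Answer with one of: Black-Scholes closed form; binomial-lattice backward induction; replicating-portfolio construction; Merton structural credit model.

framework: Black-Scholes closed form

Key observation: everything needed for the exact continuous-time valuation of the European put on TUV (strike 66.78) is given, and no feature rules the closed form out.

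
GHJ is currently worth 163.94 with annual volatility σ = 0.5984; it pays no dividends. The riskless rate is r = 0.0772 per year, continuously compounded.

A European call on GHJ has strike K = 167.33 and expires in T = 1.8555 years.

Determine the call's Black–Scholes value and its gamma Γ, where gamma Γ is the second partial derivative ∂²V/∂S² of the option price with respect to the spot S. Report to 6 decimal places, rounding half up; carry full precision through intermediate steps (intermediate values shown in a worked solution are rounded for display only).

σ√T = 0.5984·√1.8555 = 0.815121
d₁ = (ln(S/K) + (r+σ²/2)T) / (σ√T) = (ln(163.94/167.33) + (0.0772+0.5984²/2)·1.8555) / 0.815121 = (-0.020467 + 0.475456) / 0.815121 = 0.558185
d₂ = d₁ − σ√T = 0.558185 − 0.815121 = -0.256936
e^{−rT} = 0.866542
N(d₁) = 0.711641,  N(d₂) = 0.398614
Call price V = S·N(d₁) − K·e^{−rT}·N(d₂) = 116.666420 − 57.798442 = 58.867978
φ(d₁) = (1/√(2π))·e^{−d₁²/2} = 0.341392
Γ = φ(d₁) / (S·σ·√T) = 0.002555

price = 58.867978
Γ = 0.002555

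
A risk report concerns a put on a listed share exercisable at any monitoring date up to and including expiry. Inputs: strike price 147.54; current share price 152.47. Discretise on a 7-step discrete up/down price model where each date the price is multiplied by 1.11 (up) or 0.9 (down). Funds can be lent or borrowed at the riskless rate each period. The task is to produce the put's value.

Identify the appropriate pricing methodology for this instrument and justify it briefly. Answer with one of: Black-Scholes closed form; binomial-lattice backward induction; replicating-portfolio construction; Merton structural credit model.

framework: binomial-lattice backward induction

Key observation: early exercise of the strike-147.54 put must be checked at each of the 7 dates (spot 152.47), which forces a node-by-node comparison of intrinsic and continuation value backward from expiry.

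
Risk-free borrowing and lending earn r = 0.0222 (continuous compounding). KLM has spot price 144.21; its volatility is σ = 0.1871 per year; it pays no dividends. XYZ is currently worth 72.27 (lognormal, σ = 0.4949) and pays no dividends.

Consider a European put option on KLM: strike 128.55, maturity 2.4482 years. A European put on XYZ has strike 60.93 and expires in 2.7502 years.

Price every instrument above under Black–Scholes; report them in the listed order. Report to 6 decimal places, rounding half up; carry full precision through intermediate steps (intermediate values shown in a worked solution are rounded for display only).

price(KLM put K=128.55) = 6.738149
price(XYZ put K=60.93) = 13.928514

[KLM put K=128.55]
σ√T = 0.1871·√2.4482 = 0.292750
d₁ = (ln(S/K) + (r+σ²/2)T) / (σ√T) = (ln(144.21/128.55) + (0.0222+0.1871²/2)·2.4482) / 0.292750 = (0.114953 + 0.097201) / 0.292750 = 0.724693
d₂ = d₁ − σ√T = 0.724693 − 0.292750 = 0.431943
e^{−rT} = 0.947101
N(−d₁) = 0.234320,  N(−d₂) = 0.332892
price = K·e^{−rT}·N(−d₂) − S·N(−d₁) = 40.529467 − 33.791317 = 6.738149
[XYZ put K=60.93]
σ√T = 0.4949·√2.7502 = 0.820729
d₁ = (ln(S/K) + (r+σ²/2)T) / (σ√T) = (ln(72.27/60.93) + (0.0222+0.4949²/2)·2.7502) / 0.820729 = (0.170683 + 0.397852) / 0.820729 = 0.692721
d₂ = d₁ − σ√T = 0.692721 − 0.820729 = -0.128008
e^{−rT} = 0.940772
N(−d₁) = 0.244242,  N(−d₂) = 0.550929
price = K·e^{−rT}·N(−d₂) − S·N(−d₁) = 31.579916 − 17.651402 = 13.928514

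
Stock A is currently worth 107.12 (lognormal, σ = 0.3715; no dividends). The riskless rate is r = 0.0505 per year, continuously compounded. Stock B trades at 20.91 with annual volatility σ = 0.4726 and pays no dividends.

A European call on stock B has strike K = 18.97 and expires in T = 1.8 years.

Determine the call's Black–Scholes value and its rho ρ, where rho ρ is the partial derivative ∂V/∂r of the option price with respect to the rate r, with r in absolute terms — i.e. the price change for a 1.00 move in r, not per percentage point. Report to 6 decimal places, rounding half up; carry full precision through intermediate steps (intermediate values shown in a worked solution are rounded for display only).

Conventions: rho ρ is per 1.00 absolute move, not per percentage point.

σ√T = 0.4726·√1.8 = 0.634059
d₁ = (ln(S/K) + (r+σ²/2)T) / (σ√T) = (ln(20.91/18.97) + (0.0505+0.4726²/2)·1.8) / 0.634059 = (0.097369 + 0.291916) / 0.634059 = 0.613956
d₂ = d₁ − σ√T = 0.613956 − 0.634059 = -0.020104
e^{−rT} = 0.913109
N(d₁) = 0.730378,  N(d₂) = 0.491980
Call price V = S·N(d₁) − K·e^{−rT}·N(d₂) = 15.272198 − 8.521925 = 6.750273
ρ = K·T·e^{−rT}·N(d₂) = 15.339464

price = 6.750273
ρ = 15.339464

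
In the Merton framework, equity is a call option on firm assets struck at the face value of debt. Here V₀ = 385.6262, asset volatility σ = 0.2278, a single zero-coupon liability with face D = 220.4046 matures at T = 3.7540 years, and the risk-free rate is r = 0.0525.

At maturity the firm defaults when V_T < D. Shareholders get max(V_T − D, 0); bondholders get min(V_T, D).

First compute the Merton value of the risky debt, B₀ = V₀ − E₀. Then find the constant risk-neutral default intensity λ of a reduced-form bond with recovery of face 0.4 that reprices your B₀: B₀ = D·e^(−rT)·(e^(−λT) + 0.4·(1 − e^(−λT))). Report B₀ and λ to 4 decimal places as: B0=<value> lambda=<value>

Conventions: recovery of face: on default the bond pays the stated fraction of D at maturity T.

Apply the equity-as-call identities (strike 220.4046, horizon 3.7540 years):
d₁ = [ln(V₀/D) + (r + σ²/2)T] / (σ√T)
   = [ln(385.6262/220.4046) + (0.0525 + 0.5·0.2278²)·3.7540] / (0.2278·√3.7540)
   = [0.559404 + 0.294488] / 0.441368 = 1.934647
d₂ = d₁ − σ√T = 1.934647 − 0.441368 = 1.493279
N(d₁) = 0.973483,  N(d₂) = 0.932318,  e^(−rT) = 0.821121
E₀ = V₀·N(d₁) − D·e^(−rT)·N(d₂)
   = 385.6262·0.973483 − 220.4046·0.821121·0.932318 = 206.670836
B₀ = V₀ − E₀ = 385.6262 − 206.670836 = 178.955364
e^(−λT) = (B₀·e^(rT)/D − 0.4)/(1 − 0.4) = (178.9554·1.217848/220.4046 − 0.4)/0.6 = 0.98136606
λ = −ln(0.98136606)/3.7540 = 0.005011

B0=178.9554 lambda=0.0050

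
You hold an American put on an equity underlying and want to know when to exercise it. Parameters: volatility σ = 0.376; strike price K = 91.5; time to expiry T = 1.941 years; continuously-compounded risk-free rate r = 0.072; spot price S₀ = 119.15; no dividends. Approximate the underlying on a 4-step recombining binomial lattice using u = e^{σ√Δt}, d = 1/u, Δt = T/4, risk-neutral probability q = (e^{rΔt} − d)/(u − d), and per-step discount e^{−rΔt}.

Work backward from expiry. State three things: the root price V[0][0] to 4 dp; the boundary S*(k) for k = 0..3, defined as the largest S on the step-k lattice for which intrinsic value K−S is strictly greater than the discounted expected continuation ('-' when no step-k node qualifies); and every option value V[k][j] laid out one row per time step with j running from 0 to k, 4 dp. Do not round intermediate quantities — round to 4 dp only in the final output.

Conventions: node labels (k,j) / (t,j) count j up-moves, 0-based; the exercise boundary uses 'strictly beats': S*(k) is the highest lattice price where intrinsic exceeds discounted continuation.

price = 7.5228
boundary = - - - 54.3052
tree:
7.5228
13.2960 2.3283
22.7675 4.8415 0.0000
37.1948 10.0675 0.0000 0.0000
49.7083 20.9345 0.0000 0.0000 0.0000

Δt=0.48525  u=1.29942  d=0.76957  q=0.50200  discount=0.96567
step 4 (expiry): payoffs max(K−S,0) = 49.7083 20.9345 0.0000 0.0000 0.0000
step 3: (k=3,j=0): S=54.3052, K−S=37.1948, hold=34.0532 ⇒ V=37.1948 exercise | (k=3,j=1): S=91.6945, K−S=0.0000, hold=10.0675 ⇒ V=10.0675 continue | (k=3,j=2): S=154.8264, K−S=0.0000, hold=0.0000 ⇒ V=0.0000 continue | (k=3,j=3): S=261.4248, K−S=0.0000, hold=0.0000 ⇒ V=0.0000 continue  boundary S*=54.3052
step 2: (k=2,j=0): S=70.5655, K−S=20.9345, hold=22.7675 ⇒ V=22.7675 continue | (k=2,j=1): S=119.1500, K−S=0.0000, hold=4.8415 ⇒ V=4.8415 continue | (k=2,j=2): S=201.1851, K−S=0.0000, hold=0.0000 ⇒ V=0.0000 continue  boundary S*=-
step 1: (k=1,j=0): S=91.6945, K−S=0.0000, hold=13.2960 ⇒ V=13.2960 continue | (k=1,j=1): S=154.8264, K−S=0.0000, hold=2.3283 ⇒ V=2.3283 continue  boundary S*=-
step 0: (k=0,j=0): S=119.1500, K−S=0.0000, hold=7.5228 ⇒ V=7.5228 continue  boundary S*=-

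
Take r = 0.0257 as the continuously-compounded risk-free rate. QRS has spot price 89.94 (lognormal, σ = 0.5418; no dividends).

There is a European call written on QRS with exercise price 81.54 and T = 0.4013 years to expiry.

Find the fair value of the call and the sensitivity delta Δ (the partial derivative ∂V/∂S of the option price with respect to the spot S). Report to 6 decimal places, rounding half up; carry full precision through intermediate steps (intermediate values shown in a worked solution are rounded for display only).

price = 16.812267
Δ = 0.686989

σ√T = 0.5418·√0.4013 = 0.343221
d₁ = (ln(S/K) + (r+σ²/2)T) / (σ√T) = (ln(89.94/81.54) + (0.0257+0.5418²/2)·0.4013) / 0.343221 = (0.098049 + 0.069214) / 0.343221 = 0.487333
d₂ = d₁ − σ√T = 0.487333 − 0.343221 = 0.144112
e^{−rT} = 0.989740
N(d₁) = 0.686989,  N(d₂) = 0.557294
Call price V = S·N(d₁) − K·e^{−rT}·N(d₂) = 61.787768 − 44.975501 = 16.812267
Δ = N(d₁) = 0.686989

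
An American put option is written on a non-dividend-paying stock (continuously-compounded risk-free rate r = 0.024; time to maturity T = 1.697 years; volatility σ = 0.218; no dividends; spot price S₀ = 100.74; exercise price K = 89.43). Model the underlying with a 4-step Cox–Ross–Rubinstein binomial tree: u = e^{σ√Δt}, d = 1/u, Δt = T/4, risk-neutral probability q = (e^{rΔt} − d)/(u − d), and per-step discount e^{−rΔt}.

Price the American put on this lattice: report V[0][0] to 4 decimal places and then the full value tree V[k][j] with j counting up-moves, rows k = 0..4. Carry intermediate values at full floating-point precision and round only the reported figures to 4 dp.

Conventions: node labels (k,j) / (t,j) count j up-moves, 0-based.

Δt=0.42425  u=1.15257  d=0.86763  q=0.50048  discount=0.98987
step 4 (expiry): payoffs max(K−S,0) = 32.3433 13.5953 0.0000 0.0000 0.0000
k=3: (k=3,j=0): S=65.7963, K−S=23.6337, hold=22.7278 ⇒ V=23.6337 exercise | (k=3,j=1): S=87.4048, K−S=2.0252, hold=6.7223 ⇒ V=6.7223 continue | (k=3,j=2): S=116.1098, K−S=0.0000, hold=0.0000 ⇒ V=0.0000 continue | (k=3,j=3): S=154.2419, K−S=0.0000, hold=0.0000 ⇒ V=0.0000 continue
k=2: (k=2,j=0): S=75.8347, K−S=13.5953, hold=15.0163 ⇒ V=15.0163 continue | (k=2,j=1): S=100.7400, K−S=0.0000, hold=3.3239 ⇒ V=3.3239 continue | (k=2,j=2): S=133.8245, K−S=0.0000, hold=0.0000 ⇒ V=0.0000 continue
k=1: (k=1,j=0): S=87.4048, K−S=2.0252, hold=9.0717 ⇒ V=9.0717 continue | (k=1,j=1): S=116.1098, K−S=0.0000, hold=1.6436 ⇒ V=1.6436 continue
k=0: (k=0,j=0): S=100.7400, K−S=0.0000, hold=5.2998 ⇒ V=5.2998 continue

price = 5.2998
tree:
5.2998
9.0717 1.6436
15.0163 3.3239 0.0000
23.6337 6.7223 0.0000 0.0000
32.3433 13.5953 0.0000 0.0000 0.0000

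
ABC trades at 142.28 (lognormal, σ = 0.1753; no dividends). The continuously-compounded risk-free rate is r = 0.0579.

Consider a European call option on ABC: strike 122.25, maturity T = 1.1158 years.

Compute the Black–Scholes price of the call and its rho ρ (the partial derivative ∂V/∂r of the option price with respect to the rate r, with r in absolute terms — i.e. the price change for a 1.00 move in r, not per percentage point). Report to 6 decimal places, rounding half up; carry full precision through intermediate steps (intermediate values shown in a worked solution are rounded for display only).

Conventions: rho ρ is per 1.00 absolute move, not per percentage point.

price = 29.089360
ρ = 109.838673

σ√T = 0.1753·√1.1158 = 0.185172
d₁ = (ln(S/K) + (r+σ²/2)T) / (σ√T) = (ln(142.28/122.25) + (0.0579+0.1753²/2)·1.1158) / 0.185172 = (0.151729 + 0.081749) / 0.185172 = 1.260871
d₂ = d₁ − σ√T = 1.260871 − 0.185172 = 1.075699
e^{−rT} = 0.937438
N(d₁) = 0.896322,  N(d₂) = 0.858969
Call price V = S·N(d₁) − K·e^{−rT}·N(d₂) = 127.528752 − 98.439392 = 29.089360
ρ = K·T·e^{−rT}·N(d₂) = 109.838673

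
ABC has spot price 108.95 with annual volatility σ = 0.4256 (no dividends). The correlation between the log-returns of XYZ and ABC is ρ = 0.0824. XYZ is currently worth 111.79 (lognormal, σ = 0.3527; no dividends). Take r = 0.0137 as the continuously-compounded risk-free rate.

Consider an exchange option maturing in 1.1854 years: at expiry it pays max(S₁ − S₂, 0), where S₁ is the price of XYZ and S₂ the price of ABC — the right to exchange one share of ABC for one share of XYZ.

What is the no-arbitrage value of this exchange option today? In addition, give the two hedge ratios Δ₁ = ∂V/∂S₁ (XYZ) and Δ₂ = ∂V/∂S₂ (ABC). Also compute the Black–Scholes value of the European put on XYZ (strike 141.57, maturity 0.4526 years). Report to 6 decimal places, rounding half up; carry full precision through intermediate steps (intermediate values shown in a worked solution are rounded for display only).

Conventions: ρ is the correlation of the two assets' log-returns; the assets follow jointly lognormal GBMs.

exchange price = 26.499448
Δ1 = 0.630459
Δ2 = -0.403668
price(XYZ put K=141.57) = 31.521490

σ_eff = √(σ₁² + σ₂² − 2ρσ₁σ₂) = √(0.3527² + 0.4256² − 2·0.0824·0.3527·0.4256) = 0.529901
d₁ = (ln(S₁/S₂) + (q₂ − q₁ + σ_eff²/2)T) / (σ_eff√T) = (ln(111.79/108.95) + (0.0 − 0.0 + 0.140397)·1.1854) / 0.576935 = 0.333071
d₂ = d₁ − σ_eff√T = 0.333071 − 0.576935 = -0.243864
N(d₁) = 0.630459,  N(d₂) = 0.403668
V = S₁·e^{−q₁T}·N(d₁) − S₂·e^{−q₂T}·N(d₂) = 70.479065 − 43.979617 = 26.499448
Δ₁ = e^{−q₁T}·N(d₁) = 0.630459;  Δ₂ = −e^{−q₂T}·N(d₂) = -0.403668
[vanilla: XYZ put K=141.57]
σ√T = 0.3527·√0.4526 = 0.237281
d₁ = (ln(S/K) + (r+σ²/2)T) / (σ√T) = (ln(111.79/141.57) + (0.0137+0.3527²/2)·0.4526) / 0.237281 = (-0.236172 + 0.034352) / 0.237281 = -0.850555
d₂ = d₁ − σ√T = -0.850555 − 0.237281 = -1.087836
e^{−rT} = 0.993819
N(−d₁) = 0.802492,  N(−d₂) = 0.861666
price = K·e^{−rT}·N(−d₂) − S·N(−d₁) = 121.232040 − 89.710550 = 31.521490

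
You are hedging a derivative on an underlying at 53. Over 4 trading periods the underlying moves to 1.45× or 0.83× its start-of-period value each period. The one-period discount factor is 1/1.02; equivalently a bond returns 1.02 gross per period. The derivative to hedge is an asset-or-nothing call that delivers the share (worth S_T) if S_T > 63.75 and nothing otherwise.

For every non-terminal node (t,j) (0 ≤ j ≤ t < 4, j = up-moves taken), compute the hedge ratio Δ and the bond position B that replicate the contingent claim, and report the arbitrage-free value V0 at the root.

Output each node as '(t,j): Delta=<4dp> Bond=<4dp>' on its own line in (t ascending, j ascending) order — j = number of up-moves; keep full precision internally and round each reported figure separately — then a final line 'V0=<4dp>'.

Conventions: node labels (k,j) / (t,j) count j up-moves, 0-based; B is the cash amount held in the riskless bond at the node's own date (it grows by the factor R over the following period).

Under the risk-neutral measure, an up-move has probability p* = (R−d)/(u−d) = 0.3065 and values discount at R = 1.02.
Payoffs at expiry: V(4,0)=0.0000, V(4,1)=0.0000, V(4,2)=76.7658, V(4,3)=134.1090, V(4,4)=234.2868
(3,0): S=30.3047. Δ = (V_up−V_dn)/(S_up−S_dn) = (0.0000−0.0000)/(43.9418−25.1529) = 0.0000. V = [p*·0.0000 + (1−p*)·0.0000]/1.02 = 0.0000. B = V − Δ·S = 0.0000.
(3,1): S=52.9420. Δ = (V_up−V_dn)/(S_up−S_dn) = (76.7658−0.0000)/(76.7658−43.9418) = 2.3387. V = [p*·76.7658 + (1−p*)·0.0000]/1.02 = 23.0637. B = V − Δ·S = -100.7521.
(3,2): S=92.4890. Δ = (V_up−V_dn)/(S_up−S_dn) = (134.1090−76.7658)/(134.1090−76.7658) = 1.0000. V = [p*·134.1090 + (1−p*)·76.7658]/1.02 = 92.4890. B = V − Δ·S = 0.0000.
(3,3): S=161.5771. Δ = (V_up−V_dn)/(S_up−S_dn) = (234.2868−134.1090)/(234.2868−134.1090) = 1.0000. V = [p*·234.2868 + (1−p*)·134.1090]/1.02 = 161.5771. B = V − Δ·S = 0.0000.
(2,0): S=36.5117. Δ = (V_up−V_dn)/(S_up−S_dn) = (23.0637−0.0000)/(52.9420−30.3047) = 1.0188. V = [p*·23.0637 + (1−p*)·0.0000]/1.02 = 6.9293. B = V − Δ·S = -30.2703.
(2,1): S=63.7855. Δ = (V_up−V_dn)/(S_up−S_dn) = (92.4890−23.0637)/(92.4890−52.9420) = 1.7555. V = [p*·92.4890 + (1−p*)·23.0637]/1.02 = 43.4698. B = V − Δ·S = -68.5064.
(2,2): S=111.4325. Δ = (V_up−V_dn)/(S_up−S_dn) = (161.5771−92.4890)/(161.5771−92.4890) = 1.0000. V = [p*·161.5771 + (1−p*)·92.4890]/1.02 = 111.4325. B = V − Δ·S = 0.0000.
(1,0): S=43.9900. Δ = (V_up−V_dn)/(S_up−S_dn) = (43.4698−6.9293)/(63.7855−36.5117) = 1.3398. V = [p*·43.4698 + (1−p*)·6.9293]/1.02 = 17.7718. B = V − Δ·S = -41.1645.
(1,1): S=76.8500. Δ = (V_up−V_dn)/(S_up−S_dn) = (111.4325−43.4698)/(111.4325−63.7855) = 1.4264. V = [p*·111.4325 + (1−p*)·43.4698]/1.02 = 63.0364. B = V − Δ·S = -46.5809.
(0,0): S=53.0000. Δ = (V_up−V_dn)/(S_up−S_dn) = (63.0364−17.7718)/(76.8500−43.9900) = 1.3775. V = [p*·63.0364 + (1−p*)·17.7718]/1.02 = 31.0227. B = V − Δ·S = -41.9846.
Sanity check at the root: Δ(0,0)·S0 + B(0,0) reproduces V0 = 31.0227.

(0,0): Delta=1.3775 Bond=-41.9846
(1,0): Delta=1.3398 Bond=-41.1645
(1,1): Delta=1.4264 Bond=-46.5809
(2,0): Delta=1.0188 Bond=-30.2703
(2,1): Delta=1.7555 Bond=-68.5064
(2,2): Delta=1.0000 Bond=0.0000
(3,0): Delta=0.0000 Bond=0.0000
(3,1): Delta=2.3387 Bond=-100.7521
(3,2): Delta=1.0000 Bond=0.0000
(3,3): Delta=1.0000 Bond=0.0000
V0=31.0227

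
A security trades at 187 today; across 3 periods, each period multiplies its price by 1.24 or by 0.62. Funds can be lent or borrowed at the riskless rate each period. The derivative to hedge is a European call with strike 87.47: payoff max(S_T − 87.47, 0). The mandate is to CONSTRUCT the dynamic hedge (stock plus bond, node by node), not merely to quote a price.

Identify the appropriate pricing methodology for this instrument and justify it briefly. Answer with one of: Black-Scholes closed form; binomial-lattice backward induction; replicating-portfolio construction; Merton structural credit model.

framework: replicating-portfolio construction

Key observation: a price alone would not answer the question — the per-node share/bond construction on the spot-187, 1.24/0.62 tree is required, and only the replicating-portfolio method yields it.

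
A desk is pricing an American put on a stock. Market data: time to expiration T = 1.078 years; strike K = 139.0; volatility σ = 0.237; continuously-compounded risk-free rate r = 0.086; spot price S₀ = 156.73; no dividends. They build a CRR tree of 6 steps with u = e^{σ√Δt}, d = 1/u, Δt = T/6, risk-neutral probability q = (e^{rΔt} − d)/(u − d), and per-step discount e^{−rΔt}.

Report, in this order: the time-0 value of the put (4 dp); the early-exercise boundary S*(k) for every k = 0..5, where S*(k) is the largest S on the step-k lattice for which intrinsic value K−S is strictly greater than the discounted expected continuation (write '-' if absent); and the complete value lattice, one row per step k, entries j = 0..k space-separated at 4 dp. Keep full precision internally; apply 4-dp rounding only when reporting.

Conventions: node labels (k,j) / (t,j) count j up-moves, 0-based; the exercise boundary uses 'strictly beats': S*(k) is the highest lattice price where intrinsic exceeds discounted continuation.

price = 4.4811
boundary = - - - 115.9492 104.8672 115.9492
tree:
4.4811
7.9961 1.7579
13.8396 3.4844 0.4079
23.0508 6.7625 0.9252 0.0000
34.1328 12.7508 2.0986 0.0000 0.0000
44.1556 23.0508 4.7602 0.0000 0.0000 0.0000
53.2205 34.1328 10.7977 0.0000 0.0000 0.0000 0.0000

Δt=0.17967  u=1.10568  d=0.90442  q=0.55228  discount=0.98467
step 6 (expiry): payoffs max(K−S,0) = 53.2205 34.1328 10.7977 0.0000 0.0000 0.0000 0.0000
step 5: (k=5,j=0): S=94.8444, K−S=44.1556, hold=42.0244 ⇒ V=44.1556 exercise | (k=5,j=1): S=115.9492, K−S=23.0508, hold=20.9196 ⇒ V=23.0508 exercise | (k=5,j=2): S=141.7503, K−S=0.0000, hold=4.7602 ⇒ V=4.7602 continue | (k=5,j=3): S=173.2927, K−S=0.0000, hold=0.0000 ⇒ V=0.0000 continue | (k=5,j=4): S=211.8539, K−S=0.0000, hold=0.0000 ⇒ V=0.0000 continue | (k=5,j=5): S=258.9958, K−S=0.0000, hold=0.0000 ⇒ V=0.0000 continue  boundary S*=115.9492
step 4: (k=4,j=0): S=104.8672, K−S=34.1328, hold=32.0016 ⇒ V=34.1328 exercise | (k=4,j=1): S=128.2023, K−S=10.7977, hold=12.7508 ⇒ V=12.7508 continue | (k=4,j=2): S=156.7300, K−S=0.0000, hold=2.0986 ⇒ V=2.0986 continue | (k=4,j=3): S=191.6057, K−S=0.0000, hold=0.0000 ⇒ V=0.0000 continue | (k=4,j=4): S=234.2419, K−S=0.0000, hold=0.0000 ⇒ V=0.0000 continue  boundary S*=104.8672
step 3: (k=3,j=0): S=115.9492, K−S=23.0508, hold=21.9817 ⇒ V=23.0508 exercise | (k=3,j=1): S=141.7503, K−S=0.0000, hold=6.7625 ⇒ V=6.7625 continue | (k=3,j=2): S=173.2927, K−S=0.0000, hold=0.9252 ⇒ V=0.9252 continue | (k=3,j=3): S=211.8539, K−S=0.0000, hold=0.0000 ⇒ V=0.0000 continue  boundary S*=115.9492
step 2: (k=2,j=0): S=128.2023, K−S=10.7977, hold=13.8396 ⇒ V=13.8396 continue | (k=2,j=1): S=156.7300, K−S=0.0000, hold=3.4844 ⇒ V=3.4844 continue | (k=2,j=2): S=191.6057, K−S=0.0000, hold=0.4079 ⇒ V=0.4079 continue  boundary S*=-
step 1: (k=1,j=0): S=141.7503, K−S=0.0000, hold=7.9961 ⇒ V=7.9961 continue | (k=1,j=1): S=173.2927, K−S=0.0000, hold=1.7579 ⇒ V=1.7579 continue  boundary S*=-
step 0: (k=0,j=0): S=156.7300, K−S=0.0000, hold=4.4811 ⇒ V=4.4811 continue  boundary S*=-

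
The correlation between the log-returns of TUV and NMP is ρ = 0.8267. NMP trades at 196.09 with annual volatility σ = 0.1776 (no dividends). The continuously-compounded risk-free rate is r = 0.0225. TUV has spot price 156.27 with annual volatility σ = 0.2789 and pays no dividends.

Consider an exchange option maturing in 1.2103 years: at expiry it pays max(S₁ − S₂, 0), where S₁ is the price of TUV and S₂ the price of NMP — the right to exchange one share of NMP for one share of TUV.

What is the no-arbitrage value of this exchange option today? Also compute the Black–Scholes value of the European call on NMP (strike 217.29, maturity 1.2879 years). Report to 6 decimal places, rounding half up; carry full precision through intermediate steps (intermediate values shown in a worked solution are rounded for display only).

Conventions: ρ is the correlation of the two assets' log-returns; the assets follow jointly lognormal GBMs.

σ_eff = √(σ₁² + σ₂² − 2ρσ₁σ₂) = √(0.2789² + 0.1776² − 2·0.8267·0.2789·0.1776) = 0.165619
d₁ = (ln(S₁/S₂) + (q₂ − q₁ + σ_eff²/2)T) / (σ_eff√T) = (ln(156.27/196.09) + (0.0 − 0.0 + 0.013715)·1.2103) / 0.182204 = -1.154694
d₂ = d₁ − σ_eff√T = -1.154694 − 0.182204 = -1.336897
N(d₁) = 0.124108,  N(d₂) = 0.090628
V = S₁·e^{−q₁T}·N(d₁) − S₂·e^{−q₂T}·N(d₂) = 19.394354 − 17.771265 = 1.623089
[vanilla: NMP call K=217.29]
σ√T = 0.1776·√1.2879 = 0.201551
d₁ = (ln(S/K) + (r+σ²/2)T) / (σ√T) = (ln(196.09/217.29) + (0.0225+0.1776²/2)·1.2879) / 0.201551 = (-0.102659 + 0.049289) / 0.201551 = -0.264797
d₂ = d₁ − σ√T = -0.264797 − 0.201551 = -0.466348
e^{−rT} = 0.971438
N(d₁) = 0.395583,  N(d₂) = 0.320483
price = S·N(d₁) − K·e^{−rT}·N(d₂) = 77.569827 − 67.648812 = 9.921015

exchange price = 1.623089
price(NMP call K=217.29) = 9.921015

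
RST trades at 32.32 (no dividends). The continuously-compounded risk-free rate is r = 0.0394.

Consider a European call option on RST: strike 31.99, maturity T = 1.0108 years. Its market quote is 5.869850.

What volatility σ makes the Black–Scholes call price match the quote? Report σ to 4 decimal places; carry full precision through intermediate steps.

sigma = 0.4014

At σ = 0.4014 the Black–Scholes value reproduces the quote:
σ√T = 0.4014·√1.0108 = 0.403562
d₁ = (ln(S/K) + (r+σ²/2)T) / (σ√T) = (ln(32.32/31.99) + (0.0394+0.4014²/2)·1.0108) / 0.403562 = (0.010263 + 0.121257) / 0.403562 = 0.325897
d₂ = d₁ − σ√T = 0.325897 − 0.403562 = -0.077665
e^{−rT} = 0.960957
N(d₁) = 0.627749,  N(d₂) = 0.469047
V = S·N(d₁) − K·e^{−rT}·N(d₂) = 20.288839 − 14.418990 = 5.869850 (the quoted price), and the Black–Scholes price is strictly increasing in σ, so σ is unique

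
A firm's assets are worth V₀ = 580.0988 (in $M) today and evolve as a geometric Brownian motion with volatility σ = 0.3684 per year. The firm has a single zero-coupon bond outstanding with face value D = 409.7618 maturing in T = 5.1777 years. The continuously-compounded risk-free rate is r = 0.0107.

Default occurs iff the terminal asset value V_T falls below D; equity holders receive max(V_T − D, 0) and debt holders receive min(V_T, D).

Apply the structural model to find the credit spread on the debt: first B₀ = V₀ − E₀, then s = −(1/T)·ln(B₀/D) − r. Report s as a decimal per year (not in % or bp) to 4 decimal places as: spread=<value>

With assets at 580.0988 and a single debt payment of 409.7618 at 5.1777 years:
d₁ = [ln(V₀/D) + (r + σ²/2)T] / (σ√T)
   = [ln(580.0988/409.7618) + (0.0107 + 0.5·0.3684²)·5.1777] / (0.3684·√5.1777)
   = [0.347622 + 0.406756] / 0.838278 = 0.899915
d₂ = d₁ − σ√T = 0.899915 − 0.838278 = 0.061637
N(d₁) = 0.815917,  N(d₂) = 0.524574,  e^(−rT) = 0.946105
E₀ = V₀·N(d₁) − D·e^(−rT)·N(d₂)
   = 580.0988·0.815917 − 409.7618·0.946105·0.524574 = 269.946900
B₀ = V₀ − E₀ = 580.0988 − 269.946900 = 310.151900
spread = −(1/T)·ln(B₀/D) − r = −(1/5.1777)·ln(310.151900/409.7618) − 0.0107 = 0.04309103

spread=0.0431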